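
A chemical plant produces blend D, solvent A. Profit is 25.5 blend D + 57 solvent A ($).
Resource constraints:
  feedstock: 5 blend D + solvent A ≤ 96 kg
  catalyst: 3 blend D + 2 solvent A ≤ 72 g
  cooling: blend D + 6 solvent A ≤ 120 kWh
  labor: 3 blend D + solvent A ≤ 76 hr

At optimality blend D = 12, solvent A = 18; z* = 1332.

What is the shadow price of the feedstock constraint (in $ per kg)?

Check each constraint at x*: feedstock 78/96 (slack 18); catalyst 72/72 (tight); cooling 120/120 (tight); labor 54/76 (slack 22).
Slack constraints have shadow price 0 (complementary slackness).
From A_Bᵀ y = c: 3·y_catalyst + 1·y_cooling = 25.5; 2·y_catalyst + 6·y_cooling = 57.
→ y_catalyst = 6 and y_cooling = 7.5.
Shadow price of feedstock = 0.

0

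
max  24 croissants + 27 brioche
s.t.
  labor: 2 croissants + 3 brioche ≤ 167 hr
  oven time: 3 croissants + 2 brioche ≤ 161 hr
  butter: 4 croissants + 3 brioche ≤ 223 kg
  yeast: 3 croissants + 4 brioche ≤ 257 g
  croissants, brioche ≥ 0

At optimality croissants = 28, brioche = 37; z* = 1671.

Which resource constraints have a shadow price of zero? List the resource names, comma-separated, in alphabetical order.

oven time, yeast

labor: 167/167 (binding)
oven time: 158/161 (slack 3)
butter: 223/223 (binding)
yeast: 232/257 (slack 25)
By complementary slackness, a constraint with positive slack has shadow price 0 → oven time, yeast.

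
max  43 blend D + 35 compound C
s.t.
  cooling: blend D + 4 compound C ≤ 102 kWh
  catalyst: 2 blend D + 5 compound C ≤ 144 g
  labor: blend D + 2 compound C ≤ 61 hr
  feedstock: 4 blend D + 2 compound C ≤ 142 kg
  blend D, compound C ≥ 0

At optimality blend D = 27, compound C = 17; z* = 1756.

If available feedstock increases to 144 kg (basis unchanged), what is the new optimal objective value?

Binding: labor and feedstock. Non-binding: cooling (7 unused), catalyst (5 unused).
Slack constraints have shadow price 0 (complementary slackness).
The binding rows give the dual system: 1·y_labor + 4·y_feedstock = 43 and 2·y_labor + 2·y_feedstock = 35.
→ y_labor = 9 and y_feedstock = 8.5.
Δz = y_feedstock·Δb = 8.5 × (2) = 17, so new z* = 1756 + 17 = 1773.

1773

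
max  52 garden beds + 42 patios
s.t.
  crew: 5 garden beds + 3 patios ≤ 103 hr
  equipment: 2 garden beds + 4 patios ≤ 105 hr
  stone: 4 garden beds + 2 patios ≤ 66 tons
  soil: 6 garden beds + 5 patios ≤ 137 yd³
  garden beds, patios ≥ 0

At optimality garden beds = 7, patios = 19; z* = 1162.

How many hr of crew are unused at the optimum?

11

crew used = 5·7 + 3·19 = 92; slack = 103 − 92 = 11.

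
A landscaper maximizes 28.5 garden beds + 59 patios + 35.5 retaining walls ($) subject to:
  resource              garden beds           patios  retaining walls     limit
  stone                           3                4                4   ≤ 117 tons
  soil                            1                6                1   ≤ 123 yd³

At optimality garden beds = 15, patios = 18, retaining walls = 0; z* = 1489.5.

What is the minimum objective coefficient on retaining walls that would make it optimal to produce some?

36.5

Both stone and soil are binding at x*.
The binding rows give the dual system: 3·y_stone + 1·y_soil = 28.5 and 4·y_stone + 6·y_soil = 59.
Solving: y_stone = 8, y_soil = 4.5.
retaining walls enters the basis when its profit ≥ yᵀa₃ = 8·4 + 4.5·1 = 36.5.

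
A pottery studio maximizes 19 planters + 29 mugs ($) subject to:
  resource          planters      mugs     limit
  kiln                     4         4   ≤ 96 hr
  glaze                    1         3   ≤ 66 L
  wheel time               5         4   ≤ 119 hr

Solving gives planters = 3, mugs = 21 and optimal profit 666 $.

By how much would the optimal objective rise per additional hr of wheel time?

Check each constraint at x*: kiln 96/96 (tight); glaze 66/66 (tight); wheel time 99/119 (slack 20).
Slack constraints have shadow price 0 (complementary slackness).
From A_Bᵀ y = c: 4·y_kiln + 1·y_glaze = 19; 4·y_kiln + 3·y_glaze = 29.
This yields shadow prices y_kiln = 3.5, y_glaze = 5.
Shadow price of wheel time = 0.

0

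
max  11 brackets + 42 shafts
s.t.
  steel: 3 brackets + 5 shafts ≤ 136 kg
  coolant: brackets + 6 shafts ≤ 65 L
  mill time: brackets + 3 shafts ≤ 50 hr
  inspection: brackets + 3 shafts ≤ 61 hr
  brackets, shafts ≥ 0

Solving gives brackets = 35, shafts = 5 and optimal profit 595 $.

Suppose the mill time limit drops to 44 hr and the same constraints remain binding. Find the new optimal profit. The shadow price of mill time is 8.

Δb = -6, so new z* = 595 + (8)·(-6) = 595 − 48 = 547.

547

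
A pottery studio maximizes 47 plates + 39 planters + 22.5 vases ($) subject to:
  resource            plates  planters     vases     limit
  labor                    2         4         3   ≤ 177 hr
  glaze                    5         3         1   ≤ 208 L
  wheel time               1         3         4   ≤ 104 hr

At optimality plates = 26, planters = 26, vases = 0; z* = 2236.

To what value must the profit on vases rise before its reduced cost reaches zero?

Binding: glaze and wheel time. Non-binding: labor (21 unused).
By complementary slackness, y = 0 for the non-binding constraint.
From A_Bᵀ y = c: 5·y_glaze + 1·y_wheel time = 47; 3·y_glaze + 3·y_wheel time = 39.
→ y_glaze = 8.5 and y_wheel time = 4.5.
vases enters the basis when its profit ≥ yᵀa₃ = 8.5·1 + 4.5·4 = 26.5.

26.5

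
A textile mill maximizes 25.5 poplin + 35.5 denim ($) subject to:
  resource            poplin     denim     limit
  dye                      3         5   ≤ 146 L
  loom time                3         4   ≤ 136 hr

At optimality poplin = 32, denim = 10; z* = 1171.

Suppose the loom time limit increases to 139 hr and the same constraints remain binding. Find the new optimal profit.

At the optimum: dye uses 146 of 146 (binding); loom time uses 136 of 136 (binding).
From A_Bᵀ y = c: 3·y_dye + 3·y_loom time = 25.5; 5·y_dye + 4·y_loom time = 35.5.
Solving: y_dye = 1.5, y_loom time = 7.
Δz = y_loom time·Δb = 7 × (3) = 21, so new z* = 1171 + 21 = 1192.

1192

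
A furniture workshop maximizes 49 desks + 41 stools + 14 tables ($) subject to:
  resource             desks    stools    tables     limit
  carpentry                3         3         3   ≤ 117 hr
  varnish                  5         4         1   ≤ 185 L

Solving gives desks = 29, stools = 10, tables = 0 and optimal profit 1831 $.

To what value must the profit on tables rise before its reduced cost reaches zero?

Both carpentry and varnish are binding at x*.
Dual feasibility on the basic columns requires 3·y_carpentry + 5·y_varnish = 49, 3·y_carpentry + 4·y_varnish = 41.
This yields shadow prices y_carpentry = 3, y_varnish = 8.
tables enters the basis when its profit ≥ yᵀa₃ = 3·3 + 8·1 = 17.

17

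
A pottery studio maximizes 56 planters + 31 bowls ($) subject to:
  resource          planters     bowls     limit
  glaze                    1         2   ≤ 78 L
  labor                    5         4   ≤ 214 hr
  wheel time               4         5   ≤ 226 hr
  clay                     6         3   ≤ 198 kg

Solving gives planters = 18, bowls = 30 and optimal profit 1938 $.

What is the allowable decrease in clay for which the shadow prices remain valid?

81

Binding constraints: glaze, clay. The basis is B = [[1,2],[6,3]] with det -9.
Per unit decrease in clay, x* moves by d = (-0.2222, 0.1111).
The basis stays optimal until planters reaches 0; allowable decrease = 81 kg.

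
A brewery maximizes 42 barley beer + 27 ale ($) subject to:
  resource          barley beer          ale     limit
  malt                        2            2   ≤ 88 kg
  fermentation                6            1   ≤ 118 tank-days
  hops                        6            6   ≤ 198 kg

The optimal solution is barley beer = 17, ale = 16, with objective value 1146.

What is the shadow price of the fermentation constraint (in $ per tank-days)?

3

Binding: fermentation and hops. Non-binding: malt (22 unused).
By complementary slackness, y = 0 for the non-binding constraint.
Dual feasibility on the basic columns requires 6·y_fermentation + 6·y_hops = 42, 1·y_fermentation + 6·y_hops = 27.
→ y_fermentation = 3 and y_hops = 4.
Shadow price of fermentation = 3.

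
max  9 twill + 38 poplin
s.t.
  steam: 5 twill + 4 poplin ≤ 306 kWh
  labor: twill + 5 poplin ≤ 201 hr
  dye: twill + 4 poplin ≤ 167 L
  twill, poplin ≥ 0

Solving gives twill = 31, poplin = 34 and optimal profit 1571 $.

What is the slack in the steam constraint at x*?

steam used = 5·31 + 4·34 = 291; slack = 306 − 291 = 15.

15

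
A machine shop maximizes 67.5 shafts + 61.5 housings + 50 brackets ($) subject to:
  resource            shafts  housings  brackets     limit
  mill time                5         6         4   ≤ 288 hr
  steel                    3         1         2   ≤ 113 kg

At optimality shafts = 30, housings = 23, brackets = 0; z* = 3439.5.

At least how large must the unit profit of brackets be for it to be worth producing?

51

At the optimum: mill time uses 288 of 288 (binding); steel uses 113 of 113 (binding).
From A_Bᵀ y = c: 5·y_mill time + 3·y_steel = 67.5; 6·y_mill time + 1·y_steel = 61.5.
Solving: y_mill time = 9, y_steel = 7.5.
brackets enters the basis when its profit ≥ yᵀa₃ = 9·4 + 7.5·2 = 51.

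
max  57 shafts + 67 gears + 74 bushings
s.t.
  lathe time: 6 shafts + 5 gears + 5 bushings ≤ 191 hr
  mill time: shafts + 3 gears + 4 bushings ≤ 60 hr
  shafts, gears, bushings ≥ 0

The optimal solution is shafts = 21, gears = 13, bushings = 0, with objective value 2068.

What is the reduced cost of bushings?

-2

Both lathe time and mill time are binding at x*.
The binding rows give the dual system: 6·y_lathe time + 1·y_mill time = 57 and 5·y_lathe time + 3·y_mill time = 67.
This yields shadow prices y_lathe time = 8, y_mill time = 9.
Reduced cost of bushings: c₃ − yᵀa₃ = 74 − (8·5 + 9·4) = 74 − 76 = -2.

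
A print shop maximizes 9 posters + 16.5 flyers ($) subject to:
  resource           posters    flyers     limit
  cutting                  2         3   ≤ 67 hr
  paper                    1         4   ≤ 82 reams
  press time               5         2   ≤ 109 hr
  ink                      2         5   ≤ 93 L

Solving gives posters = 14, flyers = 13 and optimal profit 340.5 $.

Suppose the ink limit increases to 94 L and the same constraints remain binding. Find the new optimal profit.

342

Check each constraint at x*: cutting 67/67 (tight); paper 66/82 (slack 16); press time 96/109 (slack 13); ink 93/93 (tight).
Slack constraints have shadow price 0 (complementary slackness).
The binding rows give the dual system: 2·y_cutting + 2·y_ink = 9 and 3·y_cutting + 5·y_ink = 16.5.
Solving: y_cutting = 3, y_ink = 1.5.
Δz = y_ink·Δb = 1.5 × (1) = 1.5, so new z* = 340.5 + 1.5 = 342.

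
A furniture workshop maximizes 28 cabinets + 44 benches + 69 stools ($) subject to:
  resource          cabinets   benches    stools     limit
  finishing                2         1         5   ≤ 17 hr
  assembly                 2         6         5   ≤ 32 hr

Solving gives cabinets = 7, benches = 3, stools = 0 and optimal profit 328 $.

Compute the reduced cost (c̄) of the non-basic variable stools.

-1

Both finishing and assembly are binding at x*.
From A_Bᵀ y = c: 2·y_finishing + 2·y_assembly = 28; 1·y_finishing + 6·y_assembly = 44.
→ y_finishing = 8 and y_assembly = 6.
Reduced cost of stools: c₃ − yᵀa₃ = 69 − (8·5 + 6·5) = 69 − 70 = -1.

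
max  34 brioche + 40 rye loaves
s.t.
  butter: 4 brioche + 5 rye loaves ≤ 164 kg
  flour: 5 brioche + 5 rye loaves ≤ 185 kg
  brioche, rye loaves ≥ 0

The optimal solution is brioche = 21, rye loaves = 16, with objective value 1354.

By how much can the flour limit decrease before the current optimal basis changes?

21

Binding constraints: butter, flour. The basis is B = [[4,5],[5,5]] with det -5.
Per unit decrease in flour, x* moves by d = (-1, 0.8).
The basis stays optimal until brioche reaches 0; allowable decrease = 21 kg.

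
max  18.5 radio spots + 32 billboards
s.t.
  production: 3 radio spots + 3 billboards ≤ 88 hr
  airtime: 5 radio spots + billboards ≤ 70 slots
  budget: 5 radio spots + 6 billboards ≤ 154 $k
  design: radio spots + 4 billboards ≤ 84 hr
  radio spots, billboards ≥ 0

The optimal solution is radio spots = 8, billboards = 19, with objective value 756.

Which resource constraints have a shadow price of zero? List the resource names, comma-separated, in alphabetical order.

production: 81/88 (slack 7)
airtime: 59/70 (slack 11)
budget: 154/154 (binding)
design: 84/84 (binding)
By complementary slackness, a constraint with positive slack has shadow price 0 → airtime, production.

airtime, production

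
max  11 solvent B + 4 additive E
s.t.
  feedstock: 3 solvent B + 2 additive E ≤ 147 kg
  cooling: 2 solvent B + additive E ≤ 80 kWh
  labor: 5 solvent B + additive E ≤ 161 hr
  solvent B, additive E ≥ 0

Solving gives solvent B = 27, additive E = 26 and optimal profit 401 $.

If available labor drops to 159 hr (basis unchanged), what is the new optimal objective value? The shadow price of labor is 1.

Δb = -2, so new z* = 401 + (1)·(-2) = 401 − 2 = 399.

399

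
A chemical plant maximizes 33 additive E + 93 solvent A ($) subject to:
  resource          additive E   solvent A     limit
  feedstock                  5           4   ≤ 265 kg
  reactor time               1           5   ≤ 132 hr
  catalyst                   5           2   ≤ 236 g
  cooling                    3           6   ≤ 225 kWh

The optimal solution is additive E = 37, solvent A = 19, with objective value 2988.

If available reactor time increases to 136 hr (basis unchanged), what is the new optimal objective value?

3024

Binding: reactor time and cooling. Non-binding: feedstock (4 unused), catalyst (13 unused).
Since feedstock, catalyst are not tight, their duals are 0.
From A_Bᵀ y = c: 1·y_reactor time + 3·y_cooling = 33; 5·y_reactor time + 6·y_cooling = 93.
Solving: y_reactor time = 9, y_cooling = 8.
Δz = y_reactor time·Δb = 9 × (4) = 36, so new z* = 2988 + 36 = 3024.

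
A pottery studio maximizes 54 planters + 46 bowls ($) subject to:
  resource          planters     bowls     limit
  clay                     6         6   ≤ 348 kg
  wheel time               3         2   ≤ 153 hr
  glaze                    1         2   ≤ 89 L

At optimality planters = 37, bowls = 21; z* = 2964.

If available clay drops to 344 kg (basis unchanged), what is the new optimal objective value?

At the optimum: clay uses 348 of 348 (binding); wheel time uses 153 of 153 (binding); glaze uses 79 of 89 (slack = 10).
Slack constraints have shadow price 0 (complementary slackness).
The binding rows give the dual system: 6·y_clay + 3·y_wheel time = 54 and 6·y_clay + 2·y_wheel time = 46.
→ y_clay = 5 and y_wheel time = 8.
Δz = y_clay·Δb = 5 × (-4) = -20, so new z* = 2964 − 20 = 2944.

2944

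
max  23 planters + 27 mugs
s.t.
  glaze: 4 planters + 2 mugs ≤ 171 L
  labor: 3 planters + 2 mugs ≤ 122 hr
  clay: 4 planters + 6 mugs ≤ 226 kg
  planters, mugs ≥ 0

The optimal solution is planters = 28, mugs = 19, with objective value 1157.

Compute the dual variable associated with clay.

Binding: labor and clay. Non-binding: glaze (21 unused).
Slack constraints have shadow price 0 (complementary slackness).
Dual feasibility on the basic columns requires 3·y_labor + 4·y_clay = 23, 2·y_labor + 6·y_clay = 27.
→ y_labor = 3 and y_clay = 3.5.
Shadow price of clay = 3.5.

3.5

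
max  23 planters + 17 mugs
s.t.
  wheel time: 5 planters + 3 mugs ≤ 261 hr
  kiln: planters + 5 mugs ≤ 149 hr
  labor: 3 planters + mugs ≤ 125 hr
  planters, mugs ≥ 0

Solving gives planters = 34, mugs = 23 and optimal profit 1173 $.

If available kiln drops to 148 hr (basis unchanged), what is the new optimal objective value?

1171

Binding: kiln and labor. Non-binding: wheel time (22 unused).
Since wheel time is not tight, its dual is 0.
Dual feasibility on the basic columns requires 1·y_kiln + 3·y_labor = 23, 5·y_kiln + 1·y_labor = 17.
Solving: y_kiln = 2, y_labor = 7.
Δz = y_kiln·Δb = 2 × (-1) = -2, so new z* = 1173 − 2 = 1171.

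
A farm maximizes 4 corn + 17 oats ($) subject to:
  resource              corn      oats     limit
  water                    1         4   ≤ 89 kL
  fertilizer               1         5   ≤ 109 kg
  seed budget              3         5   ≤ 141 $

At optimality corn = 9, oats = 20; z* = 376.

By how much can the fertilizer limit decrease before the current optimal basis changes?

2

Binding constraints: water, fertilizer. The basis is B = [[1,4],[1,5]] with det 1.
Per unit decrease in fertilizer, x* moves by d = (4, -1).
The basis stays optimal until seed budget becomes binding; allowable decrease = 2 kg.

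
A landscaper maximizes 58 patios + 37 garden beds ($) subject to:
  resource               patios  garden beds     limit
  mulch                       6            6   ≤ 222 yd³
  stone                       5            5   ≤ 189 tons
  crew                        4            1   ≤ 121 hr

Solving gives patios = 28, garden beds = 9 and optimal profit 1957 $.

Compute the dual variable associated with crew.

7

Binding: mulch and crew. Non-binding: stone (4 unused).
Slack constraints have shadow price 0 (complementary slackness).
From A_Bᵀ y = c: 6·y_mulch + 4·y_crew = 58; 6·y_mulch + 1·y_crew = 37.
This yields shadow prices y_mulch = 5, y_crew = 7.
Shadow price of crew = 7.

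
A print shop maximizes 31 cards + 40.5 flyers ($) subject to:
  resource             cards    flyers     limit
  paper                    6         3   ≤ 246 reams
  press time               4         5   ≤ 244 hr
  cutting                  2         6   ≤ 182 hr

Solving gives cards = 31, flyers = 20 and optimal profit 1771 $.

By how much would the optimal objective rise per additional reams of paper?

At the optimum: paper uses 246 of 246 (binding); press time uses 224 of 244 (slack = 20); cutting uses 182 of 182 (binding).
Since press time is not tight, its dual is 0.
From A_Bᵀ y = c: 6·y_paper + 2·y_cutting = 31; 3·y_paper + 6·y_cutting = 40.5.
Solving: y_paper = 3.5, y_cutting = 5.
Shadow price of paper = 3.5.

3.5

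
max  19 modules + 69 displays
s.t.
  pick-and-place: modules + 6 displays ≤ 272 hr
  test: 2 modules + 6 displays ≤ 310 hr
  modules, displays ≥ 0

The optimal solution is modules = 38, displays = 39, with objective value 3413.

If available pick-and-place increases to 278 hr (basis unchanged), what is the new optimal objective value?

3437

Check each constraint at x*: pick-and-place 272/272 (tight); test 310/310 (tight).
Dual feasibility on the basic columns requires 1·y_pick-and-place + 2·y_test = 19, 6·y_pick-and-place + 6·y_test = 69.
Solving: y_pick-and-place = 4, y_test = 7.5.
Δz = y_pick-and-place·Δb = 4 × (6) = 24, so new z* = 3413 + 24 = 3437.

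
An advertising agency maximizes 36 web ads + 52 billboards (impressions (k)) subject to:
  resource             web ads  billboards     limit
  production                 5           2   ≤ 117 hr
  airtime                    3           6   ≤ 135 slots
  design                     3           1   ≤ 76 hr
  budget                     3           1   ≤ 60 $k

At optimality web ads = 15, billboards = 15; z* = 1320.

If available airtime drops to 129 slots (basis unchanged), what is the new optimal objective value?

1272

Check each constraint at x*: production 105/117 (slack 12); airtime 135/135 (tight); design 60/76 (slack 16); budget 60/60 (tight).
By complementary slackness, y = 0 for the non-binding constraints.
Dual feasibility on the basic columns requires 3·y_airtime + 3·y_budget = 36, 6·y_airtime + 1·y_budget = 52.
This yields shadow prices y_airtime = 8, y_budget = 4.
Δz = y_airtime·Δb = 8 × (-6) = -48, so new z* = 1320 − 48 = 1272.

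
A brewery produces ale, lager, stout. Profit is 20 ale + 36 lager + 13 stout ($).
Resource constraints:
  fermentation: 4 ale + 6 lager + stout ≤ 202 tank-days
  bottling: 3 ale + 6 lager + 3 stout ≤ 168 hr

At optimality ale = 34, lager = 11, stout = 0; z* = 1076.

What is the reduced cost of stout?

-1

Check each constraint at x*: fermentation 202/202 (tight); bottling 168/168 (tight).
The binding rows give the dual system: 4·y_fermentation + 3·y_bottling = 20 and 6·y_fermentation + 6·y_bottling = 36.
This yields shadow prices y_fermentation = 2, y_bottling = 4.
Reduced cost of stout: c₃ − yᵀa₃ = 13 − (2·1 + 4·3) = 13 − 14 = -1.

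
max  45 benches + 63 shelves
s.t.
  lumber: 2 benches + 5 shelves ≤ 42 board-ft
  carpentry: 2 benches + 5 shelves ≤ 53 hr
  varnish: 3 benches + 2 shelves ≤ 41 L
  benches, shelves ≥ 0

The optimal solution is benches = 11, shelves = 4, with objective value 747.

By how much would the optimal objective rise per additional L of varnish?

9

Binding: lumber and varnish. Non-binding: carpentry (11 unused).
Since carpentry is not tight, its dual is 0.
From A_Bᵀ y = c: 2·y_lumber + 3·y_varnish = 45; 5·y_lumber + 2·y_varnish = 63.
Solving: y_lumber = 9, y_varnish = 9.
Shadow price of varnish = 9.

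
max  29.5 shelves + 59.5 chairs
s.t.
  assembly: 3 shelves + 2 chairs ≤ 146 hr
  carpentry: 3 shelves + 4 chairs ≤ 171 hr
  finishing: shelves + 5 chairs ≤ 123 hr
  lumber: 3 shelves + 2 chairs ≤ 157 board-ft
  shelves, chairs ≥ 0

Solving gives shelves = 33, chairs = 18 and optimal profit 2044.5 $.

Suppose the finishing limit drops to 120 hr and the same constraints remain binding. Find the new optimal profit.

2028

Check each constraint at x*: assembly 135/146 (slack 11); carpentry 171/171 (tight); finishing 123/123 (tight); lumber 135/157 (slack 22).
Slack constraints have shadow price 0 (complementary slackness).
Dual feasibility on the basic columns requires 3·y_carpentry + 1·y_finishing = 29.5, 4·y_carpentry + 5·y_finishing = 59.5.
Solving: y_carpentry = 8, y_finishing = 5.5.
Δz = y_finishing·Δb = 5.5 × (-3) = -16.5, so new z* = 2044.5 − 16.5 = 2028.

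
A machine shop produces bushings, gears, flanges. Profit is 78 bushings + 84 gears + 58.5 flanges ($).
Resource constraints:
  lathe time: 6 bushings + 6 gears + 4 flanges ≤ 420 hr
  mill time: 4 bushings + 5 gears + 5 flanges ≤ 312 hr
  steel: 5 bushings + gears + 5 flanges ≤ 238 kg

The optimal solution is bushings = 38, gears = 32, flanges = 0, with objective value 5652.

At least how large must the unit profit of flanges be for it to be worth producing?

Binding: lathe time and mill time. Non-binding: steel (16 unused).
Slack constraints have shadow price 0 (complementary slackness).
The binding rows give the dual system: 6·y_lathe time + 4·y_mill time = 78 and 6·y_lathe time + 5·y_mill time = 84.
This yields shadow prices y_lathe time = 9, y_mill time = 6.
flanges enters the basis when its profit ≥ yᵀa₃ = 9·4 + 6·5 = 66.

66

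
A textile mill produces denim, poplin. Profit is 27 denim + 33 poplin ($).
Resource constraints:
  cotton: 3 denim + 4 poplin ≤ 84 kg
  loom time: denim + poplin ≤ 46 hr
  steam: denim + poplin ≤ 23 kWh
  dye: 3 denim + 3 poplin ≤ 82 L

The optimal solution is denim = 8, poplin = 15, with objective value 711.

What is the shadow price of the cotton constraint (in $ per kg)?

Check each constraint at x*: cotton 84/84 (tight); loom time 23/46 (slack 23); steam 23/23 (tight); dye 69/82 (slack 13).
Since loom time, dye are not tight, their duals are 0.
The binding rows give the dual system: 3·y_cotton + 1·y_steam = 27 and 4·y_cotton + 1·y_steam = 33.
→ y_cotton = 6 and y_steam = 9.
Shadow price of cotton = 6.

6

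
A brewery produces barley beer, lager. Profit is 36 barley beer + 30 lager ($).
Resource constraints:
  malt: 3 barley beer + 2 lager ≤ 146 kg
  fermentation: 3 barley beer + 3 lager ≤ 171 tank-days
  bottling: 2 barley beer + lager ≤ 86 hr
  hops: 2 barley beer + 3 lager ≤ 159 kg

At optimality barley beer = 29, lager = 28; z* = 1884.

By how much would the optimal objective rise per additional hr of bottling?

6

At the optimum: malt uses 143 of 146 (slack = 3); fermentation uses 171 of 171 (binding); bottling uses 86 of 86 (binding); hops uses 142 of 159 (slack = 17).
Slack constraints have shadow price 0 (complementary slackness).
From A_Bᵀ y = c: 3·y_fermentation + 2·y_bottling = 36; 3·y_fermentation + 1·y_bottling = 30.
→ y_fermentation = 8 and y_bottling = 6.
Shadow price of bottling = 6.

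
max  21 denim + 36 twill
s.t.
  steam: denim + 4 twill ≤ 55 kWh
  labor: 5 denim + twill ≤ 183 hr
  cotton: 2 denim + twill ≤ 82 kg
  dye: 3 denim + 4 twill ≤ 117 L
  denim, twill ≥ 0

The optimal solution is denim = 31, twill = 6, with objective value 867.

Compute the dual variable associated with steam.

Check each constraint at x*: steam 55/55 (tight); labor 161/183 (slack 22); cotton 68/82 (slack 14); dye 117/117 (tight).
Since labor, cotton are not tight, their duals are 0.
The binding rows give the dual system: 1·y_steam + 3·y_dye = 21 and 4·y_steam + 4·y_dye = 36.
→ y_steam = 3 and y_dye = 6.
Shadow price of steam = 3.

3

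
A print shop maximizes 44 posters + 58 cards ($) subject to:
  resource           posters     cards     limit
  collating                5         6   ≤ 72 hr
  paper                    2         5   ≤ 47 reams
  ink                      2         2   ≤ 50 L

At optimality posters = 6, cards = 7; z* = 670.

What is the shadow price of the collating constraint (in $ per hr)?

8

Binding: collating and paper. Non-binding: ink (24 unused).
Slack constraints have shadow price 0 (complementary slackness).
The binding rows give the dual system: 5·y_collating + 2·y_paper = 44 and 6·y_collating + 5·y_paper = 58.
→ y_collating = 8 and y_paper = 2.
Shadow price of collating = 8.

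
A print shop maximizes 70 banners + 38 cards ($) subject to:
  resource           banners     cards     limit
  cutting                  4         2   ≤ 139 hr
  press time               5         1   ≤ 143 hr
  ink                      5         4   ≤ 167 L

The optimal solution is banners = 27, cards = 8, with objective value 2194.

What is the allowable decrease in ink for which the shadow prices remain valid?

Binding constraints: press time, ink. The basis is B = [[5,1],[5,4]] with det 15.
Per unit decrease in ink, x* moves by d = (0.0667, -0.3333).
The basis stays optimal until cards reaches 0; allowable decrease = 24 L.

24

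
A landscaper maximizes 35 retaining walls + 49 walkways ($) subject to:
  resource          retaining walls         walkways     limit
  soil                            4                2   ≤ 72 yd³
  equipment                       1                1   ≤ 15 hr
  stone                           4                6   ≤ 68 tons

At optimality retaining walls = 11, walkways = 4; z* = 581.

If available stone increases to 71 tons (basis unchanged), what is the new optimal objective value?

Binding: equipment and stone. Non-binding: soil (20 unused).
By complementary slackness, y = 0 for the non-binding constraint.
Dual feasibility on the basic columns requires 1·y_equipment + 4·y_stone = 35, 1·y_equipment + 6·y_stone = 49.
This yields shadow prices y_equipment = 7, y_stone = 7.
Δz = y_stone·Δb = 7 × (3) = 21, so new z* = 581 + 21 = 602.

602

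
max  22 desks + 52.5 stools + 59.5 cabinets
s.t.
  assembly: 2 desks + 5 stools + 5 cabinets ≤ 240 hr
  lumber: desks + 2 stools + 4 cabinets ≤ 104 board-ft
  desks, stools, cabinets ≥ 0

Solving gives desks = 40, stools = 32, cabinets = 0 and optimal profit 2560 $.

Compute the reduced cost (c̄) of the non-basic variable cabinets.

Both assembly and lumber are binding at x*.
From A_Bᵀ y = c: 2·y_assembly + 1·y_lumber = 22; 5·y_assembly + 2·y_lumber = 52.5.
→ y_assembly = 8.5 and y_lumber = 5.
Reduced cost of cabinets: c₃ − yᵀa₃ = 59.5 − (8.5·5 + 5·4) = 59.5 − 62.5 = -3.

-3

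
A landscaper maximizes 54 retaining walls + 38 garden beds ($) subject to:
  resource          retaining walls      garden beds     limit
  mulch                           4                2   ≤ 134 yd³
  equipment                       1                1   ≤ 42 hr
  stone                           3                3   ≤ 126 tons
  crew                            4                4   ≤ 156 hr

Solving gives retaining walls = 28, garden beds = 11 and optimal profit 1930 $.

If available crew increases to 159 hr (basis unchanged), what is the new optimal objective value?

At the optimum: mulch uses 134 of 134 (binding); equipment uses 39 of 42 (slack = 3); stone uses 117 of 126 (slack = 9); crew uses 156 of 156 (binding).
Since equipment, stone are not tight, their duals are 0.
Dual feasibility on the basic columns requires 4·y_mulch + 4·y_crew = 54, 2·y_mulch + 4·y_crew = 38.
Solving: y_mulch = 8, y_crew = 5.5.
Δz = y_crew·Δb = 5.5 × (3) = 16.5, so new z* = 1930 + 16.5 = 1946.5.

1946.5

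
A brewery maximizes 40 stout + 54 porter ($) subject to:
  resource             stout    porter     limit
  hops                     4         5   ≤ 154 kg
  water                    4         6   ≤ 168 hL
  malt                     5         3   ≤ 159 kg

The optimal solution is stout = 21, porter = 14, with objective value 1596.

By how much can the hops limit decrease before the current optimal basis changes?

14

Binding constraints: hops, water. The basis is B = [[4,5],[4,6]] with det 4.
Per unit decrease in hops, x* moves by d = (-1.5, 1).
The basis stays optimal until stout reaches 0; allowable decrease = 14 kg.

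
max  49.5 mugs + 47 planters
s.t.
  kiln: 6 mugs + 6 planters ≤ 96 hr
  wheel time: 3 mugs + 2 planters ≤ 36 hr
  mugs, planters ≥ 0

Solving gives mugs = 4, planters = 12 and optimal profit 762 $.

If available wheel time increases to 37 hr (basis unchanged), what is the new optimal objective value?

764.5

At the optimum: kiln uses 96 of 96 (binding); wheel time uses 36 of 36 (binding).
Dual feasibility on the basic columns requires 6·y_kiln + 3·y_wheel time = 49.5, 6·y_kiln + 2·y_wheel time = 47.
Solving: y_kiln = 7, y_wheel time = 2.5.
Δz = y_wheel time·Δb = 2.5 × (1) = 2.5, so new z* = 762 + 2.5 = 764.5.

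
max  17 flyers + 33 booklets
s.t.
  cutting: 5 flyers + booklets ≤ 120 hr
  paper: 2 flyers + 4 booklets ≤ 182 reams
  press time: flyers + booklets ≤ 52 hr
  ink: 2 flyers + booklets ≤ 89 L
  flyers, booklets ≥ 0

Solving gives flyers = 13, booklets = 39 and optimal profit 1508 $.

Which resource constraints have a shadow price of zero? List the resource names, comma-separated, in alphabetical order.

cutting: 104/120 (slack 16)
paper: 182/182 (binding)
press time: 52/52 (binding)
ink: 65/89 (slack 24)
By complementary slackness, a constraint with positive slack has shadow price 0 → cutting, ink.

cutting, ink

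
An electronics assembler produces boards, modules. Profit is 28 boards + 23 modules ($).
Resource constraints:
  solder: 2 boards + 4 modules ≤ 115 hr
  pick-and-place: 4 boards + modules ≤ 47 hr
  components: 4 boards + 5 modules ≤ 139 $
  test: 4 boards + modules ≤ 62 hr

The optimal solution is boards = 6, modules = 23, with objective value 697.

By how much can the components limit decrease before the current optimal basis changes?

92

Binding constraints: pick-and-place, components. The basis is B = [[4,1],[4,5]] with det 16.
Per unit decrease in components, x* moves by d = (0.0625, -0.25).
The basis stays optimal until modules reaches 0; allowable decrease = 92 $.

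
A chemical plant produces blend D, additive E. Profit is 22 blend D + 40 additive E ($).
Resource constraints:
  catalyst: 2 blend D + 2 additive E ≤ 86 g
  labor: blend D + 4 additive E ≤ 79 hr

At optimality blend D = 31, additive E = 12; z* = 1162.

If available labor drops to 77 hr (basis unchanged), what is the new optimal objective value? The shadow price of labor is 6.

1150

Δb = -2, so new z* = 1162 + (6)·(-2) = 1162 − 12 = 1150.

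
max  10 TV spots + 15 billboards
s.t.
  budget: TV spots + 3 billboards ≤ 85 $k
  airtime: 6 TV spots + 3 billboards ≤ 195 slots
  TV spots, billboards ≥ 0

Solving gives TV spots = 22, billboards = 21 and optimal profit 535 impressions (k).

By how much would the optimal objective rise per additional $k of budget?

At the optimum: budget uses 85 of 85 (binding); airtime uses 195 of 195 (binding).
The binding rows give the dual system: 1·y_budget + 6·y_airtime = 10 and 3·y_budget + 3·y_airtime = 15.
This yields shadow prices y_budget = 4, y_airtime = 1.
Shadow price of budget = 4.

4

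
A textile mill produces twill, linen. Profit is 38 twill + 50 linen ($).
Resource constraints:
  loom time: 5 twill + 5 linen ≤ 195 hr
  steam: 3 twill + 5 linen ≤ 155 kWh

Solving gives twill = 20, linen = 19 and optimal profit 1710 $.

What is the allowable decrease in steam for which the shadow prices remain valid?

Binding constraints: loom time, steam. The basis is B = [[5,5],[3,5]] with det 10.
Per unit decrease in steam, x* moves by d = (0.5, -0.5).
The basis stays optimal until linen reaches 0; allowable decrease = 38 kWh.

38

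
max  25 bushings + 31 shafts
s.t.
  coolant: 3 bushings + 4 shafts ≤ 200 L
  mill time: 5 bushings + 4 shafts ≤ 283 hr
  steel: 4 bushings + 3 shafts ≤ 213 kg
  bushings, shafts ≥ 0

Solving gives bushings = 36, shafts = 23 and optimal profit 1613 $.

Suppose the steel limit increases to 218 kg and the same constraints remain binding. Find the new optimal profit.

Check each constraint at x*: coolant 200/200 (tight); mill time 272/283 (slack 11); steel 213/213 (tight).
Slack constraints have shadow price 0 (complementary slackness).
Dual feasibility on the basic columns requires 3·y_coolant + 4·y_steel = 25, 4·y_coolant + 3·y_steel = 31.
This yields shadow prices y_coolant = 7, y_steel = 1.
Δz = y_steel·Δb = 1 × (5) = 5, so new z* = 1613 + 5 = 1618.

1618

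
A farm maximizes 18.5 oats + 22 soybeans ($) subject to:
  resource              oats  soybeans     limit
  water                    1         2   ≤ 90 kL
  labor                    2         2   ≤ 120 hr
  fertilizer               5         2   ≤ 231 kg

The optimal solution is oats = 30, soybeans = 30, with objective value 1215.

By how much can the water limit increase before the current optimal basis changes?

Binding constraints: water, labor. The basis is B = [[1,2],[2,2]] with det -2.
Per unit increase in water, x* moves by d = (-1, 1).
The basis stays optimal until oats reaches 0; allowable increase = 30 kL.

30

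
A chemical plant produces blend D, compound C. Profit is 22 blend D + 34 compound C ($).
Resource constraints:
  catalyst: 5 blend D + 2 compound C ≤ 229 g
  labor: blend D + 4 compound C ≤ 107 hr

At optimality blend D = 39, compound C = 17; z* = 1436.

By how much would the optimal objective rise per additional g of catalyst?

Check each constraint at x*: catalyst 229/229 (tight); labor 107/107 (tight).
Dual feasibility on the basic columns requires 5·y_catalyst + 1·y_labor = 22, 2·y_catalyst + 4·y_labor = 34.
→ y_catalyst = 3 and y_labor = 7.
Shadow price of catalyst = 3.

3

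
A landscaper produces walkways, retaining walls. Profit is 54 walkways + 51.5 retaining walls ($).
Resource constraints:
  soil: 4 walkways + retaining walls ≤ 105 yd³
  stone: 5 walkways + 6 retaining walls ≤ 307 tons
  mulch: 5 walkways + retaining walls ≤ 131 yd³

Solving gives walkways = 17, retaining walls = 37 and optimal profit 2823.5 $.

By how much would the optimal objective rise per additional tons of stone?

Binding: soil and stone. Non-binding: mulch (9 unused).
By complementary slackness, y = 0 for the non-binding constraint.
Dual feasibility on the basic columns requires 4·y_soil + 5·y_stone = 54, 1·y_soil + 6·y_stone = 51.5.
Solving: y_soil = 3.5, y_stone = 8.
Shadow price of stone = 8.

8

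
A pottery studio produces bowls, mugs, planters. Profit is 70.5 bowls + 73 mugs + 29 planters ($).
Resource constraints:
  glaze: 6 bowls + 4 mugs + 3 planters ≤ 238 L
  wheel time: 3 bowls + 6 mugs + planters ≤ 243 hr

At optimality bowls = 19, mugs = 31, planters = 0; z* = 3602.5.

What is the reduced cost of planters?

Check each constraint at x*: glaze 238/238 (tight); wheel time 243/243 (tight).
The binding rows give the dual system: 6·y_glaze + 3·y_wheel time = 70.5 and 4·y_glaze + 6·y_wheel time = 73.
Solving: y_glaze = 8.5, y_wheel time = 6.5.
Reduced cost of planters: c₃ − yᵀa₃ = 29 − (8.5·3 + 6.5·1) = 29 − 32 = -3.

-3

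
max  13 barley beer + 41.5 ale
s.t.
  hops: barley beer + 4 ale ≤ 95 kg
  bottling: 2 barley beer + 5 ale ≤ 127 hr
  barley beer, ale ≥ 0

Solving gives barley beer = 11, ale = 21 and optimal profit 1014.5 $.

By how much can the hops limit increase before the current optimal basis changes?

Binding constraints: hops, bottling. The basis is B = [[1,4],[2,5]] with det -3.
Per unit increase in hops, x* moves by d = (-1.6667, 0.6667).
The basis stays optimal until barley beer reaches 0; allowable increase = 6.6 kg.

6.6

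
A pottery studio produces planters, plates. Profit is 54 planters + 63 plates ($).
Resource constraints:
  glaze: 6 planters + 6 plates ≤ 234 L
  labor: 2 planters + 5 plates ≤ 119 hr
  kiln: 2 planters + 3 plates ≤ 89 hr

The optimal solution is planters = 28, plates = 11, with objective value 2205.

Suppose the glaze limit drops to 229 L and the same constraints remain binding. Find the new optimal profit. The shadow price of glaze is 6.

Δb = -5, so new z* = 2205 + (6)·(-5) = 2205 − 30 = 2175.

2175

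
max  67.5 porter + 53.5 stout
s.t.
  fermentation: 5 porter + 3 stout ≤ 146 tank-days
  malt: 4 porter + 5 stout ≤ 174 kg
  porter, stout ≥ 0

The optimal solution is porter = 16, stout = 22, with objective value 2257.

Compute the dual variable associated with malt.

Check each constraint at x*: fermentation 146/146 (tight); malt 174/174 (tight).
The binding rows give the dual system: 5·y_fermentation + 4·y_malt = 67.5 and 3·y_fermentation + 5·y_malt = 53.5.
This yields shadow prices y_fermentation = 9.5, y_malt = 5.
Shadow price of malt = 5.

5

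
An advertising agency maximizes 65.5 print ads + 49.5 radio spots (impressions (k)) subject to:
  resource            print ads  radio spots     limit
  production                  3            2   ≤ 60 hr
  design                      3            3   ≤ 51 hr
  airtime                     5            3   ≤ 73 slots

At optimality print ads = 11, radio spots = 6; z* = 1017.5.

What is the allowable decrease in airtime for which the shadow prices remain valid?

Binding constraints: design, airtime. The basis is B = [[3,3],[5,3]] with det -6.
Per unit decrease in airtime, x* moves by d = (-0.5, 0.5).
The basis stays optimal until print ads reaches 0; allowable decrease = 22 slots.

22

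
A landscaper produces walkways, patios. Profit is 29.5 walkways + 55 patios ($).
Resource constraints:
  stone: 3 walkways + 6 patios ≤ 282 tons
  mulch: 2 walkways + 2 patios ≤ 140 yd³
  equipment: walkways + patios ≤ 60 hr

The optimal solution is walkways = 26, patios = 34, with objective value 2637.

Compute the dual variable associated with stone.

8.5

Binding: stone and equipment. Non-binding: mulch (20 unused).
Since mulch is not tight, its dual is 0.
From A_Bᵀ y = c: 3·y_stone + 1·y_equipment = 29.5; 6·y_stone + 1·y_equipment = 55.
This yields shadow prices y_stone = 8.5, y_equipment = 4.
Shadow price of stone = 8.5.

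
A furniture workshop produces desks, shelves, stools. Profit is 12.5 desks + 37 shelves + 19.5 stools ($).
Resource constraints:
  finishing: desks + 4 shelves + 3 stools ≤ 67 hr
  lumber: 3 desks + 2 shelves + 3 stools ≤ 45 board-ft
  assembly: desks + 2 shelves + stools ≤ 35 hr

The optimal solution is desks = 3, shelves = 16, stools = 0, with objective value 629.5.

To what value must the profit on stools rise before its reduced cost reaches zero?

24.5

Binding: finishing and assembly. Non-binding: lumber (4 unused).
Slack constraints have shadow price 0 (complementary slackness).
From A_Bᵀ y = c: 1·y_finishing + 1·y_assembly = 12.5; 4·y_finishing + 2·y_assembly = 37.
This yields shadow prices y_finishing = 6, y_assembly = 6.5.
stools enters the basis when its profit ≥ yᵀa₃ = 6·3 + 6.5·1 = 24.5.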